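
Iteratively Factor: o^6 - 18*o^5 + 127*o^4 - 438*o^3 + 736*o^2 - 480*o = (o - 5)*(o^5 - 13*o^4 + 62*o^3 - 128*o^2 + 96*o) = (o - 5)*(o - 4)*(o^4 - 9*o^3 + 26*o^2 - 24*o) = (o - 5)*(o - 4)^2*(o^3 - 5*o^2 + 6*o) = (o - 5)*(o - 4)^2*(o - 2)*(o^2 - 3*o) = o*(o - 5)*(o - 4)^2*(o - 2)*(o - 3)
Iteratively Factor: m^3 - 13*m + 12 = (m - 1)*(m^2 + m - 12) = (m - 1)*(m + 4)*(m - 3)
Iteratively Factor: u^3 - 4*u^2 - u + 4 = (u - 1)*(u^2 - 3*u - 4) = (u - 1)*(u + 1)*(u - 4)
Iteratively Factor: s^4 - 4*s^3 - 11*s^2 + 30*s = (s - 5)*(s^3 + s^2 - 6*s) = (s - 5)*(s + 3)*(s^2 - 2*s) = s*(s - 5)*(s + 3)*(s - 2)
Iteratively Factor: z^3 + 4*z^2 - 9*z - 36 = (z - 3)*(z^2 + 7*z + 12) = (z - 3)*(z + 4)*(z + 3)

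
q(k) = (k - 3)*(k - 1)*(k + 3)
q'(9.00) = 216.00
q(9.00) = 576.00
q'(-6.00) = 111.00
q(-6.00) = -189.00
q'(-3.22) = 28.55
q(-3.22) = -5.77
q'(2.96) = 11.36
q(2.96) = -0.47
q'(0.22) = -9.29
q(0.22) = 6.98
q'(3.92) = 29.26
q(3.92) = 18.59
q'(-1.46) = 0.31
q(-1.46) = 16.90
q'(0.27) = -9.32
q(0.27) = 6.52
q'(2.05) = -0.49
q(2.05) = -5.04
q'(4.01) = 31.22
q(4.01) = 21.31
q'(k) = (k - 3)*(k - 1) + (k - 3)*(k + 3) + (k - 1)*(k + 3) = 3*k^2 - 2*k - 9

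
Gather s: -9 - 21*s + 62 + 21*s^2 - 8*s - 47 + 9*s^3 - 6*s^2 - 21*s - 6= 9*s^3 + 15*s^2 - 50*s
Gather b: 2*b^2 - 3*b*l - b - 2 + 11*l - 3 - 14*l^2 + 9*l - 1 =2*b^2 + b*(-3*l - 1) - 14*l^2 + 20*l - 6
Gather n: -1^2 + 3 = 2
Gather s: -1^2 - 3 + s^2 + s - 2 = s^2 + s - 6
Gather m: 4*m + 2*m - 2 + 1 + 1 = 6*m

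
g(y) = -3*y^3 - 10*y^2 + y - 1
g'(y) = -9*y^2 - 20*y + 1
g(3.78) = -302.13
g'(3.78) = -203.20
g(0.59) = -4.51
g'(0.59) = -13.93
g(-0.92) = -8.05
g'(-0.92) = 11.78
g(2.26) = -84.45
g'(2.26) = -90.17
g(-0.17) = -1.44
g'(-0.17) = 4.14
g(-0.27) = -1.94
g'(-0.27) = 5.74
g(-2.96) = -13.77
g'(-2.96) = -18.65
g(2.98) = -166.21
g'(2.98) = -138.52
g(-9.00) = 1367.00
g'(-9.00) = -548.00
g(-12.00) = 3731.00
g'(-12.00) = -1055.00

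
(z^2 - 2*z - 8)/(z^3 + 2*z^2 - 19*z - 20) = (z + 2)/(z^2 + 6*z + 5)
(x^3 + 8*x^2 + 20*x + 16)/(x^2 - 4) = (x^2 + 6*x + 8)/(x - 2)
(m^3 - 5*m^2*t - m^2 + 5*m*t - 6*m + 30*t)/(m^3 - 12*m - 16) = (m^2 - 5*m*t - 3*m + 15*t)/(m^2 - 2*m - 8)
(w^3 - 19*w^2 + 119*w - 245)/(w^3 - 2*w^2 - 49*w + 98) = (w^2 - 12*w + 35)/(w^2 + 5*w - 14)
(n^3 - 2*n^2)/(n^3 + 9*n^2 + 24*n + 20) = n^2*(n - 2)/(n^3 + 9*n^2 + 24*n + 20)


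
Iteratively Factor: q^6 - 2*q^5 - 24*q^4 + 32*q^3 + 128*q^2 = (q - 4)*(q^5 + 2*q^4 - 16*q^3 - 32*q^2) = (q - 4)*(q + 2)*(q^4 - 16*q^2) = (q - 4)^2*(q + 2)*(q^3 + 4*q^2) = q*(q - 4)^2*(q + 2)*(q^2 + 4*q) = q*(q - 4)^2*(q + 2)*(q + 4)*(q)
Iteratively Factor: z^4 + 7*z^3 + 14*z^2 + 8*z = (z)*(z^3 + 7*z^2 + 14*z + 8) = z*(z + 1)*(z^2 + 6*z + 8) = z*(z + 1)*(z + 2)*(z + 4)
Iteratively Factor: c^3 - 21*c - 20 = (c - 5)*(c^2 + 5*c + 4) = (c - 5)*(c + 1)*(c + 4)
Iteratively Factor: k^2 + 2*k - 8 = (k - 2)*(k + 4)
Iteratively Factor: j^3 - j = (j)*(j^2 - 1) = j*(j - 1)*(j + 1)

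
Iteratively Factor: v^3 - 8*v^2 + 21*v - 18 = (v - 3)*(v^2 - 5*v + 6) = (v - 3)^2*(v - 2)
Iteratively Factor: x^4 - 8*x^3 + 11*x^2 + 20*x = (x - 4)*(x^3 - 4*x^2 - 5*x) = x*(x - 4)*(x^2 - 4*x - 5) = x*(x - 5)*(x - 4)*(x + 1)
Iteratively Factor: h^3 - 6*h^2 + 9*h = (h - 3)*(h^2 - 3*h) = h*(h - 3)*(h - 3)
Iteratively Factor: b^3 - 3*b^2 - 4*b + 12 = (b - 3)*(b^2 - 4) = (b - 3)*(b + 2)*(b - 2)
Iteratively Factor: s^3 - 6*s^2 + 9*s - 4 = (s - 1)*(s^2 - 5*s + 4) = (s - 4)*(s - 1)*(s - 1)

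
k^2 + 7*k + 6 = (k + 1)*(k + 6)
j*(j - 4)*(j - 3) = j^3 - 7*j^2 + 12*j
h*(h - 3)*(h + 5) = h^3 + 2*h^2 - 15*h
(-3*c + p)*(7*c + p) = -21*c^2 + 4*c*p + p^2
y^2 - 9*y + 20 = (y - 5)*(y - 4)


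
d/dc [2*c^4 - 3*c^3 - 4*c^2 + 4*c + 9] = 8*c^3 - 9*c^2 - 8*c + 4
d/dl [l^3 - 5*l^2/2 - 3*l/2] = 3*l^2 - 5*l - 3/2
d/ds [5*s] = 5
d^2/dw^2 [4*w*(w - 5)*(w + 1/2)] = 24*w - 36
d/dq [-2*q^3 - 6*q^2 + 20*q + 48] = -6*q^2 - 12*q + 20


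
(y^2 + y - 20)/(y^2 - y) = (y^2 + y - 20)/(y*(y - 1))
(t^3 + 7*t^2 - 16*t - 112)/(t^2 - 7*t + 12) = (t^2 + 11*t + 28)/(t - 3)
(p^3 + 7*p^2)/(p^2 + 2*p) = p*(p + 7)/(p + 2)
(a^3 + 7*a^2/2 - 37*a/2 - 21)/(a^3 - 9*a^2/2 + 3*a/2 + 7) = (a + 6)/(a - 2)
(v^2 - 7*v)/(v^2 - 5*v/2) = 2*(v - 7)/(2*v - 5)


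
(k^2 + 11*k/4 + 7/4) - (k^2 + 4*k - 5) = 27/4 - 5*k/4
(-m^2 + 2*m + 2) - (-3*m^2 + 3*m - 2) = 2*m^2 - m + 4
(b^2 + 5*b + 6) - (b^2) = 5*b + 6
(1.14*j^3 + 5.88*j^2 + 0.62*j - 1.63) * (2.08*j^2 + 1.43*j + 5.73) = 2.3712*j^5 + 13.8606*j^4 + 16.2302*j^3 + 31.1886*j^2 + 1.2217*j - 9.3399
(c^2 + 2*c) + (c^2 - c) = 2*c^2 + c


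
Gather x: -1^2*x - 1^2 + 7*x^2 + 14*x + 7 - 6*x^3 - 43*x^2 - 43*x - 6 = -6*x^3 - 36*x^2 - 30*x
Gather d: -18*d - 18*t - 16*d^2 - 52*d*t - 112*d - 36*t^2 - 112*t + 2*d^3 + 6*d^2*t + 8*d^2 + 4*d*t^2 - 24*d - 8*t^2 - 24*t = 2*d^3 + d^2*(6*t - 8) + d*(4*t^2 - 52*t - 154) - 44*t^2 - 154*t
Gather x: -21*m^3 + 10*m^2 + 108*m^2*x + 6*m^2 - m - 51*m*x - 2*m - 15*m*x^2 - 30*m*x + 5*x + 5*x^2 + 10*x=-21*m^3 + 16*m^2 - 3*m + x^2*(5 - 15*m) + x*(108*m^2 - 81*m + 15)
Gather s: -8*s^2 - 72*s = -8*s^2 - 72*s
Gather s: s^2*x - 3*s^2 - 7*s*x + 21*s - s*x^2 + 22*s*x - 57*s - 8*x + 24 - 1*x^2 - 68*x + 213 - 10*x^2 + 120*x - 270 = s^2*(x - 3) + s*(-x^2 + 15*x - 36) - 11*x^2 + 44*x - 33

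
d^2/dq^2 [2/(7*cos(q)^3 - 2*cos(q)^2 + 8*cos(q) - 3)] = 2*((53*cos(q) - 16*cos(2*q) + 63*cos(3*q))*(7*cos(q)^3 - 2*cos(q)^2 + 8*cos(q) - 3)/4 + 2*(21*cos(q)^2 - 4*cos(q) + 8)^2*sin(q)^2)/(7*cos(q)^3 - 2*cos(q)^2 + 8*cos(q) - 3)^3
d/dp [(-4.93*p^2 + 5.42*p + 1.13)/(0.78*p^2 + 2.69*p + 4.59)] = (-17.4893*p^2 - 47.0202*p + 21.8381)/(0.6084*p^4 + 4.1964*p^3 + 14.3965*p^2 + 24.6942*p + 21.0681)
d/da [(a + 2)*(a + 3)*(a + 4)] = 3*a^2 + 18*a + 26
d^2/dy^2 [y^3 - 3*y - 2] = 6*y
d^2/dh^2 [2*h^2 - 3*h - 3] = 4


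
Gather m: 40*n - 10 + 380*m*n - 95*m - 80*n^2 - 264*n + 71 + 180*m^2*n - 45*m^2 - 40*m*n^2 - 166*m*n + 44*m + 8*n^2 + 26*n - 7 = m^2*(180*n - 45) + m*(-40*n^2 + 214*n - 51) - 72*n^2 - 198*n + 54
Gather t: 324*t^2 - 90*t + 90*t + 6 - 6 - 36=324*t^2 - 36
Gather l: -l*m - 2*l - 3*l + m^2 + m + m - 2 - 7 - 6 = l*(-m - 5) + m^2 + 2*m - 15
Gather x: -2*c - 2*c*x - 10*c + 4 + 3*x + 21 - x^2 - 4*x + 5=-12*c - x^2 + x*(-2*c - 1) + 30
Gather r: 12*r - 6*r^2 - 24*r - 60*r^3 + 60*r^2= -60*r^3 + 54*r^2 - 12*r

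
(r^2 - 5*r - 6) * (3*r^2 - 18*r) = 3*r^4 - 33*r^3 + 72*r^2 + 108*r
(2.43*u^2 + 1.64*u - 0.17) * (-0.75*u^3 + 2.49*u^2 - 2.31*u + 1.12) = -1.8225*u^5 + 4.8207*u^4 - 1.4022*u^3 - 1.4901*u^2 + 2.2295*u - 0.1904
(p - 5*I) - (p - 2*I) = -3*I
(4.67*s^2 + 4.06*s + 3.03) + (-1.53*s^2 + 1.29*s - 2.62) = 3.14*s^2 + 5.35*s + 0.41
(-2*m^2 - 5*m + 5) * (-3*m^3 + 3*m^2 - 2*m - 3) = 6*m^5 + 9*m^4 - 26*m^3 + 31*m^2 + 5*m - 15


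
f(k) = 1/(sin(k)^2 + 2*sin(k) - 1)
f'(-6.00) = -18.64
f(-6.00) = -2.75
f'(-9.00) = 0.39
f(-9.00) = -0.60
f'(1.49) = -0.08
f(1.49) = 0.50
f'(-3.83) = 5.56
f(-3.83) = 1.48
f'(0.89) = -1.67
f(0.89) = 0.86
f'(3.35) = 0.83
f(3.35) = -0.73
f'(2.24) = 1.58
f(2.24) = 0.84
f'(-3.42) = 17.45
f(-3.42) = -2.67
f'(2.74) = 597.91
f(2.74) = -15.28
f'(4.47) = 0.00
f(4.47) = -0.50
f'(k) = (-2*sin(k)*cos(k) - 2*cos(k))/(sin(k)^2 + 2*sin(k) - 1)^2 = -2*(sin(k) + 1)*cos(k)/(2*sin(k) - cos(k)^2)^2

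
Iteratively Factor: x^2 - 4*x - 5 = (x - 5)*(x + 1)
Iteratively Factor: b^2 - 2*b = (b)*(b - 2)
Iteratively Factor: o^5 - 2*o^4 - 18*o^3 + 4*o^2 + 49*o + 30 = (o + 1)*(o^4 - 3*o^3 - 15*o^2 + 19*o + 30) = (o + 1)^2*(o^3 - 4*o^2 - 11*o + 30) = (o - 5)*(o + 1)^2*(o^2 + o - 6) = (o - 5)*(o + 1)^2*(o + 3)*(o - 2)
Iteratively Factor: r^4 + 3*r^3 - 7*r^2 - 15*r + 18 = (r - 2)*(r^3 + 5*r^2 + 3*r - 9) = (r - 2)*(r - 1)*(r^2 + 6*r + 9) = (r - 2)*(r - 1)*(r + 3)*(r + 3)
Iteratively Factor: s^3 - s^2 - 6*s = (s + 2)*(s^2 - 3*s) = s*(s + 2)*(s - 3)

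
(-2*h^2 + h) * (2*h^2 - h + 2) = -4*h^4 + 4*h^3 - 5*h^2 + 2*h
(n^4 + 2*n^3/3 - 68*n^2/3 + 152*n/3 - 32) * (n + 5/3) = n^5 + 7*n^4/3 - 194*n^3/9 + 116*n^2/9 + 472*n/9 - 160/3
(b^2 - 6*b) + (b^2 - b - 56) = 2*b^2 - 7*b - 56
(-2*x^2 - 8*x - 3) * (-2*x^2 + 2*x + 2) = 4*x^4 + 12*x^3 - 14*x^2 - 22*x - 6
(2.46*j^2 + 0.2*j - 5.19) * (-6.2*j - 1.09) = -15.252*j^3 - 3.9214*j^2 + 31.96*j + 5.6571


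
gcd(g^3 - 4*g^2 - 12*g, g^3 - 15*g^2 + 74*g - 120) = g - 6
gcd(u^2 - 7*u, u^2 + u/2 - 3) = 1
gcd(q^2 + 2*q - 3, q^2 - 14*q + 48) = 1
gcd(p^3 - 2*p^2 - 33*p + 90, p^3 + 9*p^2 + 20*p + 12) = p + 6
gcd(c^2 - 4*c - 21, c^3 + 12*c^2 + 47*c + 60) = c + 3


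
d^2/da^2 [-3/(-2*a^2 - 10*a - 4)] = 3*(-a^2 - 5*a + (2*a + 5)^2 - 2)/(a^2 + 5*a + 2)^3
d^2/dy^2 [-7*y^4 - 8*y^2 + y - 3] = -84*y^2 - 16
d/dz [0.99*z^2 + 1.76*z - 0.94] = 1.98*z + 1.76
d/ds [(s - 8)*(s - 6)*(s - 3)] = 3*s^2 - 34*s + 90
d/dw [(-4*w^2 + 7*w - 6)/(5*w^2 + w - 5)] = (-39*w^2 + 100*w - 29)/(25*w^4 + 10*w^3 - 49*w^2 - 10*w + 25)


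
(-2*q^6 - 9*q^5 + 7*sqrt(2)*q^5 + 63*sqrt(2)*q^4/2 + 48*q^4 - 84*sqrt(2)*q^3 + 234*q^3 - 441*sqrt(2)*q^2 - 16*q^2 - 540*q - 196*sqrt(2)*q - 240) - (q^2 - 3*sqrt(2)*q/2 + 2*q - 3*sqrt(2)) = -2*q^6 - 9*q^5 + 7*sqrt(2)*q^5 + 63*sqrt(2)*q^4/2 + 48*q^4 - 84*sqrt(2)*q^3 + 234*q^3 - 441*sqrt(2)*q^2 - 17*q^2 - 542*q - 389*sqrt(2)*q/2 - 240 + 3*sqrt(2)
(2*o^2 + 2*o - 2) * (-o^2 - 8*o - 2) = -2*o^4 - 18*o^3 - 18*o^2 + 12*o + 4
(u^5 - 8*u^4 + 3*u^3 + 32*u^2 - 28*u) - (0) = u^5 - 8*u^4 + 3*u^3 + 32*u^2 - 28*u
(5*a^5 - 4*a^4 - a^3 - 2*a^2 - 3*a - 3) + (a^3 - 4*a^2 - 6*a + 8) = 5*a^5 - 4*a^4 - 6*a^2 - 9*a + 5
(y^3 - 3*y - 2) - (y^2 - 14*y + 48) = y^3 - y^2 + 11*y - 50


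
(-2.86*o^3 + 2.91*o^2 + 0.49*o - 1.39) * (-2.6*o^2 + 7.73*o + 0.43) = 7.436*o^5 - 29.6738*o^4 + 19.9905*o^3 + 8.653*o^2 - 10.534*o - 0.5977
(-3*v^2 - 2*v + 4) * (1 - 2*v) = 6*v^3 + v^2 - 10*v + 4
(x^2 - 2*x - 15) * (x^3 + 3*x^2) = x^5 + x^4 - 21*x^3 - 45*x^2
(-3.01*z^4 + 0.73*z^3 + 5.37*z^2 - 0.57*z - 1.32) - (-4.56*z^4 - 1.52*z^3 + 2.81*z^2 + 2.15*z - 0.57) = 1.55*z^4 + 2.25*z^3 + 2.56*z^2 - 2.72*z - 0.75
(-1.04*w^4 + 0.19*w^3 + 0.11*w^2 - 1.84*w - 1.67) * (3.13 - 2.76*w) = 2.8704*w^5 - 3.7796*w^4 + 0.2911*w^3 + 5.4227*w^2 - 1.15*w - 5.2271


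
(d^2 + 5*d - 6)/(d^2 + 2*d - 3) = (d + 6)/(d + 3)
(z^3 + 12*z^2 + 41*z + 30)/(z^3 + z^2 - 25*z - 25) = (z + 6)/(z - 5)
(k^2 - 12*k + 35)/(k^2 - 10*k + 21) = (k - 5)/(k - 3)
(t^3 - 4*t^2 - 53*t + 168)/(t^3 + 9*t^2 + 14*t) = (t^2 - 11*t + 24)/(t*(t + 2))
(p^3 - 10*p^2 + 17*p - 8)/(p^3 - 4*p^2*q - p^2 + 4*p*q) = (p^2 - 9*p + 8)/(p*(p - 4*q))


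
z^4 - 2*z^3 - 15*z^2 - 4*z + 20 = (z - 5)*(z - 1)*(z + 2)^2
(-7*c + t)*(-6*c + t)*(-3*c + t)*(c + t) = -126*c^4 - 45*c^3*t + 65*c^2*t^2 - 15*c*t^3 + t^4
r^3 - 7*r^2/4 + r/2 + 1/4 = (r - 1)^2*(r + 1/4)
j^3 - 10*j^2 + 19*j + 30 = (j - 6)*(j - 5)*(j + 1)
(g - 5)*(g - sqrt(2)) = g^2 - 5*g - sqrt(2)*g + 5*sqrt(2)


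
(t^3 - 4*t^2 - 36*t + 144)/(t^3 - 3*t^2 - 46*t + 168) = (t + 6)/(t + 7)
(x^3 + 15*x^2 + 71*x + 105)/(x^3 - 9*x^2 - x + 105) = (x^2 + 12*x + 35)/(x^2 - 12*x + 35)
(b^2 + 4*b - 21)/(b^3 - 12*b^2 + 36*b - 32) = (b^2 + 4*b - 21)/(b^3 - 12*b^2 + 36*b - 32)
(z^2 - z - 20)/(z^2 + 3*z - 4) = (z - 5)/(z - 1)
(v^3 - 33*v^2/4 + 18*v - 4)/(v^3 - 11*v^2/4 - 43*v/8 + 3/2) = 2*(v - 4)/(2*v + 3)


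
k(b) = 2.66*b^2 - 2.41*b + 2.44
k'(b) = 5.32*b - 2.41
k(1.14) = 3.15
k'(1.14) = 3.65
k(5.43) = 67.78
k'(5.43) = 26.48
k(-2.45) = 24.31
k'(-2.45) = -15.44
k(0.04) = 2.35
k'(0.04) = -2.20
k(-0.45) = 4.06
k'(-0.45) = -4.80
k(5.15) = 60.58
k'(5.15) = 24.99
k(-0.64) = 5.07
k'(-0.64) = -5.81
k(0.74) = 2.11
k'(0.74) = 1.53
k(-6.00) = 112.66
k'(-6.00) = -34.33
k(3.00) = 19.15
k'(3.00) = 13.55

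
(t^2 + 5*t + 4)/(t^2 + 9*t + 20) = (t + 1)/(t + 5)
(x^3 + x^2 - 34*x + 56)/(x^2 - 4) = (x^2 + 3*x - 28)/(x + 2)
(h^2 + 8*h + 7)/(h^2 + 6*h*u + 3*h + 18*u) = (h^2 + 8*h + 7)/(h^2 + 6*h*u + 3*h + 18*u)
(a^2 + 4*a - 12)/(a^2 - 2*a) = (a + 6)/a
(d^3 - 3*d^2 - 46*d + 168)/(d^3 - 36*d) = (d^2 + 3*d - 28)/(d*(d + 6))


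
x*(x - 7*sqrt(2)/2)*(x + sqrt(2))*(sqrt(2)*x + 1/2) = sqrt(2)*x^4 - 9*x^3/2 - 33*sqrt(2)*x^2/4 - 7*x/2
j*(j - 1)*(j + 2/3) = j^3 - j^2/3 - 2*j/3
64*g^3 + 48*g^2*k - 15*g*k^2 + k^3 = (-8*g + k)^2*(g + k)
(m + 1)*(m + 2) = m^2 + 3*m + 2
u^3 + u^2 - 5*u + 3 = (u - 1)^2*(u + 3)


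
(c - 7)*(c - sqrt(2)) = c^2 - 7*c - sqrt(2)*c + 7*sqrt(2)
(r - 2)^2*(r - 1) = r^3 - 5*r^2 + 8*r - 4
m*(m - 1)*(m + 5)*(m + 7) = m^4 + 11*m^3 + 23*m^2 - 35*m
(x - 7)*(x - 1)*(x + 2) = x^3 - 6*x^2 - 9*x + 14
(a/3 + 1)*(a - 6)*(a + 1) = a^3/3 - 2*a^2/3 - 7*a - 6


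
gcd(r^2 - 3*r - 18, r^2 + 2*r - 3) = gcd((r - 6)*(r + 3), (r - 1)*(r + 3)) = r + 3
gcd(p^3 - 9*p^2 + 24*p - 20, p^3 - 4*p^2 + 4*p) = p^2 - 4*p + 4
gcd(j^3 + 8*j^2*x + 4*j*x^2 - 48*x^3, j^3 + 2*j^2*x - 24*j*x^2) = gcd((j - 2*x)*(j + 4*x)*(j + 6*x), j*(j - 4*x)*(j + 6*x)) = j + 6*x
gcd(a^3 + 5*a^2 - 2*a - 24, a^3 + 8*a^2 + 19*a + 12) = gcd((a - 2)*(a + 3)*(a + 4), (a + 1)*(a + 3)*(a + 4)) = a^2 + 7*a + 12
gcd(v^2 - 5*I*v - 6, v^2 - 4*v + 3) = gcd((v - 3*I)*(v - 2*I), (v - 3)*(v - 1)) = 1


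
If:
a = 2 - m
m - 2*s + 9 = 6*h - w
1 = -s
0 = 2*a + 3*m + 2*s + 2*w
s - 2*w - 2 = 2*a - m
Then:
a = 3/4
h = 85/48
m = 5/4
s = -1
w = -13/8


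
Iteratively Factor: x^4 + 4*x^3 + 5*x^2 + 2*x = (x + 1)*(x^3 + 3*x^2 + 2*x) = x*(x + 1)*(x^2 + 3*x + 2) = x*(x + 1)^2*(x + 2)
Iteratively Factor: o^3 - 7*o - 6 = (o - 3)*(o^2 + 3*o + 2) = (o - 3)*(o + 1)*(o + 2)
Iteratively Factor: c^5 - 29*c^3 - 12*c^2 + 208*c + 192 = (c - 4)*(c^4 + 4*c^3 - 13*c^2 - 64*c - 48) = (c - 4)^2*(c^3 + 8*c^2 + 19*c + 12) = (c - 4)^2*(c + 3)*(c^2 + 5*c + 4) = (c - 4)^2*(c + 1)*(c + 3)*(c + 4)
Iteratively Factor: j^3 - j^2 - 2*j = (j - 2)*(j^2 + j) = (j - 2)*(j + 1)*(j)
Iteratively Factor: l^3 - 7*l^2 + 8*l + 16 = (l - 4)*(l^2 - 3*l - 4) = (l - 4)*(l + 1)*(l - 4)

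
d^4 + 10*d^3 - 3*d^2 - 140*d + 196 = (d - 2)^2*(d + 7)^2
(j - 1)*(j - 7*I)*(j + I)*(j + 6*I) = j^4 - j^3 + 43*j^2 - 43*j + 42*I*j - 42*I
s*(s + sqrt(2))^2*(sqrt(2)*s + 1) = sqrt(2)*s^4 + 5*s^3 + 4*sqrt(2)*s^2 + 2*s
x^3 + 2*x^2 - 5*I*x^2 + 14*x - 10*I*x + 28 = (x + 2)*(x - 7*I)*(x + 2*I)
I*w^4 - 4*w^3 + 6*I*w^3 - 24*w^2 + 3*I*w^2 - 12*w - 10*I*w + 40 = (w + 2)*(w + 5)*(w + 4*I)*(I*w - I)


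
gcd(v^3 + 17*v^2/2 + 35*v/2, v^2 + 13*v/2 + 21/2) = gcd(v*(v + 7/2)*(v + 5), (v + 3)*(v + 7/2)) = v + 7/2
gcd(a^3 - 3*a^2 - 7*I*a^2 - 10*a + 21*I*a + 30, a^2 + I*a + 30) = a - 5*I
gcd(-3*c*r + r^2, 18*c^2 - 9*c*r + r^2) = -3*c + r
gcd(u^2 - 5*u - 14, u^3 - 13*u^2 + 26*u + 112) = u^2 - 5*u - 14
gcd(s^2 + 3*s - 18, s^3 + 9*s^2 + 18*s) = s + 6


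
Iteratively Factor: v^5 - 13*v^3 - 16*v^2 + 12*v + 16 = (v + 2)*(v^4 - 2*v^3 - 9*v^2 + 2*v + 8) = (v + 2)^2*(v^3 - 4*v^2 - v + 4) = (v - 1)*(v + 2)^2*(v^2 - 3*v - 4) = (v - 4)*(v - 1)*(v + 2)^2*(v + 1)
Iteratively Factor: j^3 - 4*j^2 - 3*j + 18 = (j - 3)*(j^2 - j - 6) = (j - 3)*(j + 2)*(j - 3)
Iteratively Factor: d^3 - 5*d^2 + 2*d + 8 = (d - 4)*(d^2 - d - 2) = (d - 4)*(d - 2)*(d + 1)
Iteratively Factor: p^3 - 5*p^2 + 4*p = (p)*(p^2 - 5*p + 4) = p*(p - 4)*(p - 1)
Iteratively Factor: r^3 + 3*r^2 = (r + 3)*(r^2) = r*(r + 3)*(r)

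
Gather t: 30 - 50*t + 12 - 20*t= 42 - 70*t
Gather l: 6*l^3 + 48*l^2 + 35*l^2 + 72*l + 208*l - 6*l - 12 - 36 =6*l^3 + 83*l^2 + 274*l - 48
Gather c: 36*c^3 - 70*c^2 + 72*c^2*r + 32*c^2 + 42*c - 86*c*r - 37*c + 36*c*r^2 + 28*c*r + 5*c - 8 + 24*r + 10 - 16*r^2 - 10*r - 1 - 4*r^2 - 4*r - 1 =36*c^3 + c^2*(72*r - 38) + c*(36*r^2 - 58*r + 10) - 20*r^2 + 10*r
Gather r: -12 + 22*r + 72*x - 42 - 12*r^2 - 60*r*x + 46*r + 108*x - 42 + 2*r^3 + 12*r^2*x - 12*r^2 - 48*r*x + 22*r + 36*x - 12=2*r^3 + r^2*(12*x - 24) + r*(90 - 108*x) + 216*x - 108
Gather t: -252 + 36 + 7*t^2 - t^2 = 6*t^2 - 216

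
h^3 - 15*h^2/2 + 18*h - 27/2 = (h - 3)^2*(h - 3/2)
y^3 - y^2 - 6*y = y*(y - 3)*(y + 2)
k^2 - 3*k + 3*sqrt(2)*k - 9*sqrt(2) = (k - 3)*(k + 3*sqrt(2))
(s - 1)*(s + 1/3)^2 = s^3 - s^2/3 - 5*s/9 - 1/9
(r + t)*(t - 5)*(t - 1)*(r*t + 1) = r^2*t^3 - 6*r^2*t^2 + 5*r^2*t + r*t^4 - 6*r*t^3 + 6*r*t^2 - 6*r*t + 5*r + t^3 - 6*t^2 + 5*t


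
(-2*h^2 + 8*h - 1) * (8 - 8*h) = 16*h^3 - 80*h^2 + 72*h - 8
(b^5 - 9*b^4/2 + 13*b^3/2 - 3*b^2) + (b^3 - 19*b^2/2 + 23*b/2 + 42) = b^5 - 9*b^4/2 + 15*b^3/2 - 25*b^2/2 + 23*b/2 + 42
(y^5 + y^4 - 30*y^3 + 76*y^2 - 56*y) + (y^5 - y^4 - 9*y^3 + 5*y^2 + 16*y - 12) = 2*y^5 - 39*y^3 + 81*y^2 - 40*y - 12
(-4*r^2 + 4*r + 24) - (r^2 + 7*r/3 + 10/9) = -5*r^2 + 5*r/3 + 206/9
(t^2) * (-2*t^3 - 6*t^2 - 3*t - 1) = -2*t^5 - 6*t^4 - 3*t^3 - t^2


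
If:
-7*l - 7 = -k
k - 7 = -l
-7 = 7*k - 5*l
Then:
No Solution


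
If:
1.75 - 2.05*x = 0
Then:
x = 0.85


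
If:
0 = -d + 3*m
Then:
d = 3*m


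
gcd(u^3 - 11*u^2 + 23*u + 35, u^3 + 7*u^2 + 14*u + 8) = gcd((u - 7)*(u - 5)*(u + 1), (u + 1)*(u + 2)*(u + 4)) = u + 1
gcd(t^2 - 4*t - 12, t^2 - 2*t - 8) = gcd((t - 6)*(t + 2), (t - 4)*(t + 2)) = t + 2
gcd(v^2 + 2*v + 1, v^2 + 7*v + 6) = v + 1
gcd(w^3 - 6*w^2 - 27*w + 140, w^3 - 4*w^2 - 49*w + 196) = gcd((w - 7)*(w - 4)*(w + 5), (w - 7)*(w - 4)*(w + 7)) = w^2 - 11*w + 28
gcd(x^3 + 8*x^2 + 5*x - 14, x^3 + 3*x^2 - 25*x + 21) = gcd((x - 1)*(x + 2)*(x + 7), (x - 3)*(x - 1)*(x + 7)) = x^2 + 6*x - 7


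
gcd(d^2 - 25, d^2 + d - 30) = d - 5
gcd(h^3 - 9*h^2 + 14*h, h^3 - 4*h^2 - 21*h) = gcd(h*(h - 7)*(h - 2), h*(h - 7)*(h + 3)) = h^2 - 7*h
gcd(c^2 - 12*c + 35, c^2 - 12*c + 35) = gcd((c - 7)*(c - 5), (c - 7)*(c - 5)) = c^2 - 12*c + 35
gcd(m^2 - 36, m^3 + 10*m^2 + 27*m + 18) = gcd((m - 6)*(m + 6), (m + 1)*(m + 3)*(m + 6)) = m + 6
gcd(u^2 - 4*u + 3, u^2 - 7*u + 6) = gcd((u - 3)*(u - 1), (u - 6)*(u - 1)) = u - 1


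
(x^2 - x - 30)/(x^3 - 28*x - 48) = (x + 5)/(x^2 + 6*x + 8)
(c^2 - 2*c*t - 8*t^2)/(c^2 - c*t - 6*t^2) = (-c + 4*t)/(-c + 3*t)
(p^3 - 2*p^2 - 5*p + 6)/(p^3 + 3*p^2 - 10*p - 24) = (p - 1)/(p + 4)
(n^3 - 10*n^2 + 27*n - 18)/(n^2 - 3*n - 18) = (n^2 - 4*n + 3)/(n + 3)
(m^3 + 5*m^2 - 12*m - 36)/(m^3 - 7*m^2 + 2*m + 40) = (m^2 + 3*m - 18)/(m^2 - 9*m + 20)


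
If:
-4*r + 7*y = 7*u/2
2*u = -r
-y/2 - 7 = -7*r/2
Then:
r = 392/187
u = -196/187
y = 126/187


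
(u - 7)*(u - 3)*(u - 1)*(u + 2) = u^4 - 9*u^3 + 9*u^2 + 41*u - 42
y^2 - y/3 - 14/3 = (y - 7/3)*(y + 2)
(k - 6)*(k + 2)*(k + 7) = k^3 + 3*k^2 - 40*k - 84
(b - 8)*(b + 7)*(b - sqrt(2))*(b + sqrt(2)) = b^4 - b^3 - 58*b^2 + 2*b + 112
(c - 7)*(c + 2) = c^2 - 5*c - 14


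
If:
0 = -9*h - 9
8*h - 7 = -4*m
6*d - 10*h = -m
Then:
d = -55/24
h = -1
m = 15/4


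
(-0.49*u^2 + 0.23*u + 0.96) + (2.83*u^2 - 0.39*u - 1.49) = 2.34*u^2 - 0.16*u - 0.53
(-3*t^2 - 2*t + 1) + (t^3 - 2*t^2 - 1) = t^3 - 5*t^2 - 2*t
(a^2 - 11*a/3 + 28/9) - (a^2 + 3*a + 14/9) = 14/9 - 20*a/3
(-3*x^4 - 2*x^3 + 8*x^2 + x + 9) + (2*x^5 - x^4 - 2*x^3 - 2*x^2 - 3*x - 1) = 2*x^5 - 4*x^4 - 4*x^3 + 6*x^2 - 2*x + 8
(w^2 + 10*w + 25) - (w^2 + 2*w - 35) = 8*w + 60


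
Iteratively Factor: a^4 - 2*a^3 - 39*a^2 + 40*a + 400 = (a - 5)*(a^3 + 3*a^2 - 24*a - 80) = (a - 5)*(a + 4)*(a^2 - a - 20) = (a - 5)*(a + 4)^2*(a - 5)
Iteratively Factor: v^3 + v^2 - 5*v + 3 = (v + 3)*(v^2 - 2*v + 1) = (v - 1)*(v + 3)*(v - 1)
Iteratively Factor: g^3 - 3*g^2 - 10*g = (g - 5)*(g^2 + 2*g) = (g - 5)*(g + 2)*(g)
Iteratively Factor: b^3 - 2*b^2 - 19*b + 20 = (b - 1)*(b^2 - b - 20) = (b - 5)*(b - 1)*(b + 4)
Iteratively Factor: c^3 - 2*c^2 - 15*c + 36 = (c - 3)*(c^2 + c - 12) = (c - 3)^2*(c + 4)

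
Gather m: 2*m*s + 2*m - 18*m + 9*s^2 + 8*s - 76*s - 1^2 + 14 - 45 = m*(2*s - 16) + 9*s^2 - 68*s - 32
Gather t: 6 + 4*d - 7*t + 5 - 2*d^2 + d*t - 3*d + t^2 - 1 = -2*d^2 + d + t^2 + t*(d - 7) + 10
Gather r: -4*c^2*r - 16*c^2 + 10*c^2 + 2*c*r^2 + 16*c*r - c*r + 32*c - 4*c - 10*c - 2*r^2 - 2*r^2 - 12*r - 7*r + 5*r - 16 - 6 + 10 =-6*c^2 + 18*c + r^2*(2*c - 4) + r*(-4*c^2 + 15*c - 14) - 12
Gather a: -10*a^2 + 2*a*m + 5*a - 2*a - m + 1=-10*a^2 + a*(2*m + 3) - m + 1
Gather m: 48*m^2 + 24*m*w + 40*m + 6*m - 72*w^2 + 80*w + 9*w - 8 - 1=48*m^2 + m*(24*w + 46) - 72*w^2 + 89*w - 9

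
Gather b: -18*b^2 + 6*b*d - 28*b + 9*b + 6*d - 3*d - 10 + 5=-18*b^2 + b*(6*d - 19) + 3*d - 5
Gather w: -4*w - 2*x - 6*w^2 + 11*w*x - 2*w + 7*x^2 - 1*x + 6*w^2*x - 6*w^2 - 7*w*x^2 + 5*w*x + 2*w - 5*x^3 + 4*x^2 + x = w^2*(6*x - 12) + w*(-7*x^2 + 16*x - 4) - 5*x^3 + 11*x^2 - 2*x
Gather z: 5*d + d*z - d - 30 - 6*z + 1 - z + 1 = 4*d + z*(d - 7) - 28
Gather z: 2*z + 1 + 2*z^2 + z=2*z^2 + 3*z + 1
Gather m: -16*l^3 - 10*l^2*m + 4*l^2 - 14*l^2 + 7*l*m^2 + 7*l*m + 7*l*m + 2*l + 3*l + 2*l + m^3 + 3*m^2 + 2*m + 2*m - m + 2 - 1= -16*l^3 - 10*l^2 + 7*l + m^3 + m^2*(7*l + 3) + m*(-10*l^2 + 14*l + 3) + 1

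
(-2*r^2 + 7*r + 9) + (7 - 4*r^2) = -6*r^2 + 7*r + 16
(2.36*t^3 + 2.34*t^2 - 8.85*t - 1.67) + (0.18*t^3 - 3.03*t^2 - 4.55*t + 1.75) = 2.54*t^3 - 0.69*t^2 - 13.4*t + 0.0800000000000001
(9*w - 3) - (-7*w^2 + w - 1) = 7*w^2 + 8*w - 2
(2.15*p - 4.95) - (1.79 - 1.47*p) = 3.62*p - 6.74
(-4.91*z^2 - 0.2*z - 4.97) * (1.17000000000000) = -5.7447*z^2 - 0.234*z - 5.8149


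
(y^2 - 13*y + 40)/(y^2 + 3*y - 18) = (y^2 - 13*y + 40)/(y^2 + 3*y - 18)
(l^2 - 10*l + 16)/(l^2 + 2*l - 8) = (l - 8)/(l + 4)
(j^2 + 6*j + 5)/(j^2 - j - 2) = (j + 5)/(j - 2)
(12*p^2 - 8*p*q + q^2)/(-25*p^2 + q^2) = (-12*p^2 + 8*p*q - q^2)/(25*p^2 - q^2)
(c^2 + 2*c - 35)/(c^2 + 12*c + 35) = (c - 5)/(c + 5)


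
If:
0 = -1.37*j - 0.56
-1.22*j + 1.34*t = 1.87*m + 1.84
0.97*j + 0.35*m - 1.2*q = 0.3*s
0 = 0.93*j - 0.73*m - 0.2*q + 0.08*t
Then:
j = -0.41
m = 0.716577540106952*t - 0.71728014364339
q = 0.717342597291073 - 2.21550802139037*t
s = 9.69803921568627*t - 5.02785172463146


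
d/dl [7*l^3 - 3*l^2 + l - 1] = 21*l^2 - 6*l + 1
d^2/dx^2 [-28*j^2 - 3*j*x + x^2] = 2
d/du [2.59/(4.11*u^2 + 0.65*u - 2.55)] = (-21.2898*u - 1.6835)/(4.11*u^2 + 0.65*u - 2.55)^2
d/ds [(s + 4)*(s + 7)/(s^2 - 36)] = (-11*s^2 - 128*s - 396)/(s^4 - 72*s^2 + 1296)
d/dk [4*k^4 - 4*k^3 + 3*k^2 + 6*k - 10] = 16*k^3 - 12*k^2 + 6*k + 6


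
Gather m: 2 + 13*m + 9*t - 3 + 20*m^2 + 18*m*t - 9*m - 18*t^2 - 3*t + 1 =20*m^2 + m*(18*t + 4) - 18*t^2 + 6*t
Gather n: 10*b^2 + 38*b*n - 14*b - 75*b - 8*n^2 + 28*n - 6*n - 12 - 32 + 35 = 10*b^2 - 89*b - 8*n^2 + n*(38*b + 22) - 9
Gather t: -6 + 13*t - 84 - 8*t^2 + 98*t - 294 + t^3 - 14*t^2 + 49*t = t^3 - 22*t^2 + 160*t - 384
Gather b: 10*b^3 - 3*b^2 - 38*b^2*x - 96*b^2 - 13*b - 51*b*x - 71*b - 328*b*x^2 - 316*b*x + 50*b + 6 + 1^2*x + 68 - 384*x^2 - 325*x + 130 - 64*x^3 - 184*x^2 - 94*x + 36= 10*b^3 + b^2*(-38*x - 99) + b*(-328*x^2 - 367*x - 34) - 64*x^3 - 568*x^2 - 418*x + 240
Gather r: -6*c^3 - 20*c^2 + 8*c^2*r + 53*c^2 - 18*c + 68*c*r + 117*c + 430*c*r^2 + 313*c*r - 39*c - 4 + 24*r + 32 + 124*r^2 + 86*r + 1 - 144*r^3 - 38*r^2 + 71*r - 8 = -6*c^3 + 33*c^2 + 60*c - 144*r^3 + r^2*(430*c + 86) + r*(8*c^2 + 381*c + 181) + 21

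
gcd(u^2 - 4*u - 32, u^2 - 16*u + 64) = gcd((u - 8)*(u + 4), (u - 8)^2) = u - 8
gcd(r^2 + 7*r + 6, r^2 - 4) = 1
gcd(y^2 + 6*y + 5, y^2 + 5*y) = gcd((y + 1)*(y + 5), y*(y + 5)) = y + 5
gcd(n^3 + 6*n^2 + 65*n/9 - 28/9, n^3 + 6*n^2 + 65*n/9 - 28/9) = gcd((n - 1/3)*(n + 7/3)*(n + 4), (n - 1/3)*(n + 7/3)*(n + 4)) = n^3 + 6*n^2 + 65*n/9 - 28/9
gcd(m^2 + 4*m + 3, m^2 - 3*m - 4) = m + 1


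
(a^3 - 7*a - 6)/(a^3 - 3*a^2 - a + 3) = (a + 2)/(a - 1)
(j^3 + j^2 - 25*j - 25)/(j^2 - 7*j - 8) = (j^2 - 25)/(j - 8)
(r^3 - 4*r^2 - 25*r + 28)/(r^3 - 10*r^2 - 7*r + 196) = (r - 1)/(r - 7)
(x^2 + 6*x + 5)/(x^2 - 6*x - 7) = (x + 5)/(x - 7)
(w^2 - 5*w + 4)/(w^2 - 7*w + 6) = (w - 4)/(w - 6)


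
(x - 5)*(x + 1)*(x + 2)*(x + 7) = x^4 + 5*x^3 - 27*x^2 - 101*x - 70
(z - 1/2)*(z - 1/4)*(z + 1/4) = z^3 - z^2/2 - z/16 + 1/32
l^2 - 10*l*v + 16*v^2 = (l - 8*v)*(l - 2*v)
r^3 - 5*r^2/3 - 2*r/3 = r*(r - 2)*(r + 1/3)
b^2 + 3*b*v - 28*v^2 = (b - 4*v)*(b + 7*v)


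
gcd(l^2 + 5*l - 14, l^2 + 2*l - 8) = l - 2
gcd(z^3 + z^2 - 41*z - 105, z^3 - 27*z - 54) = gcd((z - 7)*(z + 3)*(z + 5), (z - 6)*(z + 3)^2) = z + 3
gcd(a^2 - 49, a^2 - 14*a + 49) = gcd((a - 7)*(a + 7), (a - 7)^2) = a - 7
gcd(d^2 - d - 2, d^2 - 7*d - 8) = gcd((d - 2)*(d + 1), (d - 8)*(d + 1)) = d + 1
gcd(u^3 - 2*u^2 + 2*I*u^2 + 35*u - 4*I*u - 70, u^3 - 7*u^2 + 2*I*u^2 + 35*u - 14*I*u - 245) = u^2 + 2*I*u + 35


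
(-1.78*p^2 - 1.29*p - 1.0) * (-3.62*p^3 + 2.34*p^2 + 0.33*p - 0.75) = 6.4436*p^5 + 0.504600000000001*p^4 + 0.0140000000000003*p^3 - 1.4307*p^2 + 0.6375*p + 0.75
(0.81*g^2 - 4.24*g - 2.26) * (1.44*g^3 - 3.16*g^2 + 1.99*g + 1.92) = 1.1664*g^5 - 8.6652*g^4 + 11.7559*g^3 + 0.2592*g^2 - 12.6382*g - 4.3392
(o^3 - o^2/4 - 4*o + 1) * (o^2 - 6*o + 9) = o^5 - 25*o^4/4 + 13*o^3/2 + 91*o^2/4 - 42*o + 9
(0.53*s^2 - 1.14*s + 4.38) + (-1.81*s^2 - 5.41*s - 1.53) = -1.28*s^2 - 6.55*s + 2.85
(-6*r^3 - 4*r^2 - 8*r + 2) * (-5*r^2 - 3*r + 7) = 30*r^5 + 38*r^4 + 10*r^3 - 14*r^2 - 62*r + 14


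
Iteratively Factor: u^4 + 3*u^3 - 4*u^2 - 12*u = (u)*(u^3 + 3*u^2 - 4*u - 12) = u*(u + 2)*(u^2 + u - 6) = u*(u - 2)*(u + 2)*(u + 3)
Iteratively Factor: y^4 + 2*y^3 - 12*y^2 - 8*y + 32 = (y + 2)*(y^3 - 12*y + 16) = (y + 2)*(y + 4)*(y^2 - 4*y + 4) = (y - 2)*(y + 2)*(y + 4)*(y - 2)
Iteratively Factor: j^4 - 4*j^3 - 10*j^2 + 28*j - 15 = (j - 5)*(j^3 + j^2 - 5*j + 3) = (j - 5)*(j - 1)*(j^2 + 2*j - 3) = (j - 5)*(j - 1)*(j + 3)*(j - 1)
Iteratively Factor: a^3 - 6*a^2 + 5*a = (a)*(a^2 - 6*a + 5) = a*(a - 1)*(a - 5)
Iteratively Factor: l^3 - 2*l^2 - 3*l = (l)*(l^2 - 2*l - 3) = l*(l + 1)*(l - 3)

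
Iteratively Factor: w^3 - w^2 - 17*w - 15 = (w - 5)*(w^2 + 4*w + 3) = (w - 5)*(w + 1)*(w + 3)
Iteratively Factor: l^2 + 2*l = (l + 2)*(l)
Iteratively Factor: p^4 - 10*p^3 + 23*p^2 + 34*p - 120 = (p - 3)*(p^3 - 7*p^2 + 2*p + 40) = (p - 4)*(p - 3)*(p^2 - 3*p - 10) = (p - 5)*(p - 4)*(p - 3)*(p + 2)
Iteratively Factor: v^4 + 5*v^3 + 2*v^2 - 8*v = (v)*(v^3 + 5*v^2 + 2*v - 8) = v*(v + 2)*(v^2 + 3*v - 4) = v*(v - 1)*(v + 2)*(v + 4)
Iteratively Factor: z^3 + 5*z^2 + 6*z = (z)*(z^2 + 5*z + 6) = z*(z + 3)*(z + 2)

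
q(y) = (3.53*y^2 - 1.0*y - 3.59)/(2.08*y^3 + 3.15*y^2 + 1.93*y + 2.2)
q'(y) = (7.06*y - 1.0)/(2.08*y^3 + 3.15*y^2 + 1.93*y + 2.2) + (-6.24*y^2 - 6.3*y - 1.93)*(3.53*y^2 - 1.0*y - 3.59)/(2.08*y^3 + 3.15*y^2 + 1.93*y + 2.2)^2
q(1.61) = 0.18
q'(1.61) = 0.24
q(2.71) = 0.27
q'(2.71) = 0.01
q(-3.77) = -0.70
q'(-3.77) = -0.27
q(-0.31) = -1.60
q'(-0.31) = -1.23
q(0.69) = -0.45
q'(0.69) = 1.41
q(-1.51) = -8.61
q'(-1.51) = -65.69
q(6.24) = 0.20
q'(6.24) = -0.02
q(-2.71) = -1.18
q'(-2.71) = -0.75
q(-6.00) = -0.38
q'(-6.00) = -0.08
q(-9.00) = -0.23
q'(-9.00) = -0.03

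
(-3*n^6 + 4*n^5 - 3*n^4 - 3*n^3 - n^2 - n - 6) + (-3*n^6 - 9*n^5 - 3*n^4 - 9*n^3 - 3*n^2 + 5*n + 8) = -6*n^6 - 5*n^5 - 6*n^4 - 12*n^3 - 4*n^2 + 4*n + 2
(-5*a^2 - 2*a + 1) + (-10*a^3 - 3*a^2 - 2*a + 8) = -10*a^3 - 8*a^2 - 4*a + 9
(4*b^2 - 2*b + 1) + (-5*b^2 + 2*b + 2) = 3 - b^2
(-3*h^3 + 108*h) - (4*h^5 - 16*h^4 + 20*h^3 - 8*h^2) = -4*h^5 + 16*h^4 - 23*h^3 + 8*h^2 + 108*h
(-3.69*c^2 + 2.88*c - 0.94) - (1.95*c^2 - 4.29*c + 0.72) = -5.64*c^2 + 7.17*c - 1.66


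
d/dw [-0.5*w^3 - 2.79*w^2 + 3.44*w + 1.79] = -1.5*w^2 - 5.58*w + 3.44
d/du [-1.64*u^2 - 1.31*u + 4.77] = -3.28*u - 1.31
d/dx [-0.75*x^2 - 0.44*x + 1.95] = -1.5*x - 0.44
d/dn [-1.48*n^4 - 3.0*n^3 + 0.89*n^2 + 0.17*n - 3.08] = -5.92*n^3 - 9.0*n^2 + 1.78*n + 0.17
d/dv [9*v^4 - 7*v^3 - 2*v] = 36*v^3 - 21*v^2 - 2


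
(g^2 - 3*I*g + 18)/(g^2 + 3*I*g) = (g - 6*I)/g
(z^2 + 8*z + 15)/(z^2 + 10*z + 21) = (z + 5)/(z + 7)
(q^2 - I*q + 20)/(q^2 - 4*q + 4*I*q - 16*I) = (q - 5*I)/(q - 4)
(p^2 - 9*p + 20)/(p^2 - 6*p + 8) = (p - 5)/(p - 2)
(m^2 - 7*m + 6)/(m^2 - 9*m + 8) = (m - 6)/(m - 8)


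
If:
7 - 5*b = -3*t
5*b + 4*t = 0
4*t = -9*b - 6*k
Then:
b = 4/5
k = -8/15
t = -1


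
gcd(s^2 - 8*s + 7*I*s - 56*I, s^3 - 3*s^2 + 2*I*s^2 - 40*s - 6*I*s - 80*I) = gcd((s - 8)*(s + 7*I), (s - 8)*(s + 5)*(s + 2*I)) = s - 8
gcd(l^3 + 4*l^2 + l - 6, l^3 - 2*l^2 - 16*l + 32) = 1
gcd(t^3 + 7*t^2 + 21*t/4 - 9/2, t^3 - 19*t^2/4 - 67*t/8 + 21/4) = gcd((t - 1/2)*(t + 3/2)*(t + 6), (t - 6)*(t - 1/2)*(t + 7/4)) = t - 1/2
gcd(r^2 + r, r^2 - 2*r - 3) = r + 1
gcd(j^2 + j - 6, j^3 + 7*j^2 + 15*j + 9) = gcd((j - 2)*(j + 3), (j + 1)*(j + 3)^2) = j + 3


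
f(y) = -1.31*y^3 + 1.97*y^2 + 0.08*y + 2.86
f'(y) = -3.93*y^2 + 3.94*y + 0.08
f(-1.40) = 10.20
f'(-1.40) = -13.14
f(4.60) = -82.60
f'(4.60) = -64.95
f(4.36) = -67.92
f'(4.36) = -57.45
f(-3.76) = 100.05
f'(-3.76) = -70.30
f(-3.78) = 101.46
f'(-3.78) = -70.97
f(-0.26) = 3.00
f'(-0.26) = -1.21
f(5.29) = -135.52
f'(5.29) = -89.05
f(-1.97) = 20.36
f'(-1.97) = -22.93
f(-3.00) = 55.72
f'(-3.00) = -47.11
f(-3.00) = 55.72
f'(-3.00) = -47.11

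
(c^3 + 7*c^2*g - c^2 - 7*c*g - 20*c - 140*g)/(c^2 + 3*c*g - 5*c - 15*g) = (c^2 + 7*c*g + 4*c + 28*g)/(c + 3*g)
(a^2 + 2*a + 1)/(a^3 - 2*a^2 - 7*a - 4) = 1/(a - 4)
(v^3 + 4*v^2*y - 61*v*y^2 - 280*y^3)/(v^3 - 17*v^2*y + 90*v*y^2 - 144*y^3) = (v^2 + 12*v*y + 35*y^2)/(v^2 - 9*v*y + 18*y^2)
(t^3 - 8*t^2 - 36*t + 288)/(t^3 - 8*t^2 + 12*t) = (t^2 - 2*t - 48)/(t*(t - 2))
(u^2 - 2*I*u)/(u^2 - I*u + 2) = u/(u + I)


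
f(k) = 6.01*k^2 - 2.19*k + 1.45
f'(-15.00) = -182.49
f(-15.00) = 1386.55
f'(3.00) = 33.87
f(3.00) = 48.97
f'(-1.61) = -21.54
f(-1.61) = 20.55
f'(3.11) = 35.19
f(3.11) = 52.77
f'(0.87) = 8.27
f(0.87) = 4.09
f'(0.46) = 3.34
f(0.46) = 1.71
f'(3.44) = 39.16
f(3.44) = 65.04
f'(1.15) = 11.63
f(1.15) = 6.88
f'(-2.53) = -32.60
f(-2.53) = 45.46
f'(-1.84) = -24.31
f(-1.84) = 25.83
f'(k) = 12.02*k - 2.19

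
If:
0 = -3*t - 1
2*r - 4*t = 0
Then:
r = -2/3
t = -1/3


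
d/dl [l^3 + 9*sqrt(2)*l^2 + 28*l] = 3*l^2 + 18*sqrt(2)*l + 28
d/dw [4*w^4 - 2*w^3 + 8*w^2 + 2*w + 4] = 16*w^3 - 6*w^2 + 16*w + 2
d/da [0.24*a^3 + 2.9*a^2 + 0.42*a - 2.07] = 0.72*a^2 + 5.8*a + 0.42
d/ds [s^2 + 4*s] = 2*s + 4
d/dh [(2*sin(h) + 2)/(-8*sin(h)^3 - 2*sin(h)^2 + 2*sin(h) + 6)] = (8*sin(h)^3 + 13*sin(h)^2 + 2*sin(h) + 2)*cos(h)/(4*sin(h)^3 + sin(h)^2 - sin(h) - 3)^2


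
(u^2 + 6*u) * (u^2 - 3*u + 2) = u^4 + 3*u^3 - 16*u^2 + 12*u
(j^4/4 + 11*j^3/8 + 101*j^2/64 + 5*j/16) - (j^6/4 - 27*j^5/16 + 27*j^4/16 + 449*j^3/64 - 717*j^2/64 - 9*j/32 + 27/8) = -j^6/4 + 27*j^5/16 - 23*j^4/16 - 361*j^3/64 + 409*j^2/32 + 19*j/32 - 27/8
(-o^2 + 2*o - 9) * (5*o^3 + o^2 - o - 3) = -5*o^5 + 9*o^4 - 42*o^3 - 8*o^2 + 3*o + 27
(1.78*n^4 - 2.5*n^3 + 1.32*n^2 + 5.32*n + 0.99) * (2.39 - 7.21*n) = -12.8338*n^5 + 22.2792*n^4 - 15.4922*n^3 - 35.2024*n^2 + 5.5769*n + 2.3661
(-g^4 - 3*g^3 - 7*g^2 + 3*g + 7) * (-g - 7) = g^5 + 10*g^4 + 28*g^3 + 46*g^2 - 28*g - 49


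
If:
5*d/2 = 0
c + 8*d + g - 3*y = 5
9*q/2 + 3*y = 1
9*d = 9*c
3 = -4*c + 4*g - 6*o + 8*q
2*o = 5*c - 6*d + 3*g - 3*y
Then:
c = 0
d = 0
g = -33/17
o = 19/34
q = 30/17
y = -118/51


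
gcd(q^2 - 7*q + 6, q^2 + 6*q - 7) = q - 1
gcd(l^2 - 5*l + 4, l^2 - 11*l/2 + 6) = l - 4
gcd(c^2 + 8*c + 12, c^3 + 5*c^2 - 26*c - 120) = c + 6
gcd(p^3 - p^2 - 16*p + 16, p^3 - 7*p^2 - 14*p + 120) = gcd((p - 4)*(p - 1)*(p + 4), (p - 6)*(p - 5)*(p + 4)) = p + 4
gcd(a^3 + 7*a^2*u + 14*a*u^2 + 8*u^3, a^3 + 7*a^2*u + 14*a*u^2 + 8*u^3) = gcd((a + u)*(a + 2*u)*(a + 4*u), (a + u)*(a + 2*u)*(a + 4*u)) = a^3 + 7*a^2*u + 14*a*u^2 + 8*u^3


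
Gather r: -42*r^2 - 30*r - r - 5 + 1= -42*r^2 - 31*r - 4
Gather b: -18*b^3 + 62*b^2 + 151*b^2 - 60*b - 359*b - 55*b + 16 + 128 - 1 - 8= -18*b^3 + 213*b^2 - 474*b + 135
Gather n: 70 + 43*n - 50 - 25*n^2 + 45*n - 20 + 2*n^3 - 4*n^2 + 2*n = 2*n^3 - 29*n^2 + 90*n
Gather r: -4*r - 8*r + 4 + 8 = 12 - 12*r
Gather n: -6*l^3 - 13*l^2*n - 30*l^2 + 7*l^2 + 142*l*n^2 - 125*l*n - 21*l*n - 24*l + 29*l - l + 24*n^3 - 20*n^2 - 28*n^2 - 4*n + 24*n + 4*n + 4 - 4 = -6*l^3 - 23*l^2 + 4*l + 24*n^3 + n^2*(142*l - 48) + n*(-13*l^2 - 146*l + 24)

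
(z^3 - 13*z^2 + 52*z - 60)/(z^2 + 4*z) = (z^3 - 13*z^2 + 52*z - 60)/(z*(z + 4))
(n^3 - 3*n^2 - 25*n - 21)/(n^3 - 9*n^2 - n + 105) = (n + 1)/(n - 5)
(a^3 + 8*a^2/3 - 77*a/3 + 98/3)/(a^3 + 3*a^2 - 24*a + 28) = (a - 7/3)/(a - 2)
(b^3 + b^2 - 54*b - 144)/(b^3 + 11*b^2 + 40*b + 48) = (b^2 - 2*b - 48)/(b^2 + 8*b + 16)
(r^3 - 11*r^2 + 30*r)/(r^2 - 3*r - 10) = r*(r - 6)/(r + 2)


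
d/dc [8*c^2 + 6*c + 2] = 16*c + 6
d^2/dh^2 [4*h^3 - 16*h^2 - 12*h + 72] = 24*h - 32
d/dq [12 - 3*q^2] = -6*q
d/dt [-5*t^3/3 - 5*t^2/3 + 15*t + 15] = -5*t^2 - 10*t/3 + 15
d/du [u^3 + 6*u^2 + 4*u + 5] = 3*u^2 + 12*u + 4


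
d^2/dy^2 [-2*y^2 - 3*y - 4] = -4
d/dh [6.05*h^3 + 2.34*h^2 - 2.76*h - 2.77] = 18.15*h^2 + 4.68*h - 2.76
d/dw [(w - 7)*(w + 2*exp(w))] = w + (w - 7)*(2*exp(w) + 1) + 2*exp(w)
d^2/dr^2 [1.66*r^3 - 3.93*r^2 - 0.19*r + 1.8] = 9.96*r - 7.86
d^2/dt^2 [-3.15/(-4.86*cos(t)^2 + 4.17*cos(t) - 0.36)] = (-297.60696*(1 - cos(t)^2)^2 + 191.51559*cos(t)^3 - 181.533555*cos(t)^2 - 387.75996*cos(t) + 396.13455)/(4.86*cos(t)^2 - 4.17*cos(t) + 0.36)^3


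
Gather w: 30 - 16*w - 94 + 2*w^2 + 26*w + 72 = 2*w^2 + 10*w + 8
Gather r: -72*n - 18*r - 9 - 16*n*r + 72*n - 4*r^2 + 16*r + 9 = -4*r^2 + r*(-16*n - 2)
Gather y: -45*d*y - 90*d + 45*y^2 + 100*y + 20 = -90*d + 45*y^2 + y*(100 - 45*d) + 20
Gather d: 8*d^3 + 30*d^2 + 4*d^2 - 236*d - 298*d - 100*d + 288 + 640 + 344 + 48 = 8*d^3 + 34*d^2 - 634*d + 1320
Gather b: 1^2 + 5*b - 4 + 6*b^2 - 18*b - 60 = 6*b^2 - 13*b - 63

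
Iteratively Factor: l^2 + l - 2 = (l + 2)*(l - 1)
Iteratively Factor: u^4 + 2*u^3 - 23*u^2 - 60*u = (u)*(u^3 + 2*u^2 - 23*u - 60) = u*(u + 4)*(u^2 - 2*u - 15) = u*(u - 5)*(u + 4)*(u + 3)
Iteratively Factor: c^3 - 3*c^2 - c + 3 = (c + 1)*(c^2 - 4*c + 3) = (c - 3)*(c + 1)*(c - 1)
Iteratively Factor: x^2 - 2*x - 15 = (x + 3)*(x - 5)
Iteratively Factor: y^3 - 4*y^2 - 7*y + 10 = (y - 1)*(y^2 - 3*y - 10) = (y - 1)*(y + 2)*(y - 5)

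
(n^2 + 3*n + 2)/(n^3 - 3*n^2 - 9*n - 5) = (n + 2)/(n^2 - 4*n - 5)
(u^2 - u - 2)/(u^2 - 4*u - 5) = (u - 2)/(u - 5)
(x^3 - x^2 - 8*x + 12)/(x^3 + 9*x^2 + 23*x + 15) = (x^2 - 4*x + 4)/(x^2 + 6*x + 5)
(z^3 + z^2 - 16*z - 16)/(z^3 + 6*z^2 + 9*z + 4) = (z - 4)/(z + 1)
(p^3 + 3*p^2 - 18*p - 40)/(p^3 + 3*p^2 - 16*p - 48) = (p^2 + 7*p + 10)/(p^2 + 7*p + 12)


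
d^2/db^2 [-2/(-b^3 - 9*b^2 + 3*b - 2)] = 12*(-(b + 3)*(b^3 + 9*b^2 - 3*b + 2) + 3*(b^2 + 6*b - 1)^2)/(b^3 + 9*b^2 - 3*b + 2)^3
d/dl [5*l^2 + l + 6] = 10*l + 1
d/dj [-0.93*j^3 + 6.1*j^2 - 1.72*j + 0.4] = -2.79*j^2 + 12.2*j - 1.72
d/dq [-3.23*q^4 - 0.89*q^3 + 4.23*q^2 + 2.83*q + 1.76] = -12.92*q^3 - 2.67*q^2 + 8.46*q + 2.83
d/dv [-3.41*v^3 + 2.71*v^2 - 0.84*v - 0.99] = -10.23*v^2 + 5.42*v - 0.84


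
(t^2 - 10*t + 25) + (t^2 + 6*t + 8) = 2*t^2 - 4*t + 33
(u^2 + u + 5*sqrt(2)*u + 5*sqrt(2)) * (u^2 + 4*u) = u^4 + 5*u^3 + 5*sqrt(2)*u^3 + 4*u^2 + 25*sqrt(2)*u^2 + 20*sqrt(2)*u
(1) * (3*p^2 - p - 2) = 3*p^2 - p - 2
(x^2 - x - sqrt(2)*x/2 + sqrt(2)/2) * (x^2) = x^4 - x^3 - sqrt(2)*x^3/2 + sqrt(2)*x^2/2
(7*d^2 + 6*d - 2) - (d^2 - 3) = 6*d^2 + 6*d + 1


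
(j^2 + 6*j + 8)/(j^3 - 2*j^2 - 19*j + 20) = (j + 2)/(j^2 - 6*j + 5)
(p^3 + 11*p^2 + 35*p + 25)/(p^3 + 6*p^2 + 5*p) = (p + 5)/p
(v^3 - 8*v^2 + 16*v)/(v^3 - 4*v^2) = (v - 4)/v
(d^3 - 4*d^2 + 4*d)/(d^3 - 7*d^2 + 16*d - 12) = d/(d - 3)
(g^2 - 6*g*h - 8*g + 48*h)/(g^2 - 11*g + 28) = (g^2 - 6*g*h - 8*g + 48*h)/(g^2 - 11*g + 28)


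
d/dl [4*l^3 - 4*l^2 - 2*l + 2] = 12*l^2 - 8*l - 2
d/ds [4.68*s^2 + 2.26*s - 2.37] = 9.36*s + 2.26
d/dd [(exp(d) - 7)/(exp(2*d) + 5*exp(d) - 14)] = (-(exp(d) - 7)*(2*exp(d) + 5) + exp(2*d) + 5*exp(d) - 14)*exp(d)/(exp(2*d) + 5*exp(d) - 14)^2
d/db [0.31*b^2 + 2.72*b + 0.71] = 0.62*b + 2.72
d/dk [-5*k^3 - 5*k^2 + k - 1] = -15*k^2 - 10*k + 1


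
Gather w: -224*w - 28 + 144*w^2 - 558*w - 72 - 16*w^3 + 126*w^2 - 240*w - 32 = -16*w^3 + 270*w^2 - 1022*w - 132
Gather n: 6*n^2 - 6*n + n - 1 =6*n^2 - 5*n - 1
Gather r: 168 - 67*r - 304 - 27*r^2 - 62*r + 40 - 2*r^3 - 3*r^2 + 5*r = -2*r^3 - 30*r^2 - 124*r - 96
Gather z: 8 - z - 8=-z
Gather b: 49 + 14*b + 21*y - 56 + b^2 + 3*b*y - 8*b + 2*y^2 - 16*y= b^2 + b*(3*y + 6) + 2*y^2 + 5*y - 7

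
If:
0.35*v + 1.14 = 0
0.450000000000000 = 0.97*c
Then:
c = 0.46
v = -3.26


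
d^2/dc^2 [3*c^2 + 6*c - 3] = 6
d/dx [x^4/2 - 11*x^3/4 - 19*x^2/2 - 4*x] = 2*x^3 - 33*x^2/4 - 19*x - 4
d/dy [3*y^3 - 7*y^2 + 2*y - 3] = 9*y^2 - 14*y + 2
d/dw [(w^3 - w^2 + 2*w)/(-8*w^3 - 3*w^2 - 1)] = (-11*w^4 + 32*w^3 + 3*w^2 + 2*w - 2)/(64*w^6 + 48*w^5 + 9*w^4 + 16*w^3 + 6*w^2 + 1)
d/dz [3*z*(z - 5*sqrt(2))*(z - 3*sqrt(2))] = 9*z^2 - 48*sqrt(2)*z + 90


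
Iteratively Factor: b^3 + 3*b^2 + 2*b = (b)*(b^2 + 3*b + 2) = b*(b + 2)*(b + 1)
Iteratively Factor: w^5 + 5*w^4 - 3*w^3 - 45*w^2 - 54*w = (w)*(w^4 + 5*w^3 - 3*w^2 - 45*w - 54) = w*(w - 3)*(w^3 + 8*w^2 + 21*w + 18) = w*(w - 3)*(w + 2)*(w^2 + 6*w + 9) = w*(w - 3)*(w + 2)*(w + 3)*(w + 3)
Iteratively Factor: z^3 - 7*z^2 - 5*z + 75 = (z + 3)*(z^2 - 10*z + 25) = (z - 5)*(z + 3)*(z - 5)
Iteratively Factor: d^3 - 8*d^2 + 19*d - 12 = (d - 1)*(d^2 - 7*d + 12) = (d - 3)*(d - 1)*(d - 4)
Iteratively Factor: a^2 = (a)*(a)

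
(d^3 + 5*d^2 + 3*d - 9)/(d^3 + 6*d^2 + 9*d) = (d - 1)/d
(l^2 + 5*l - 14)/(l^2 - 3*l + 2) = (l + 7)/(l - 1)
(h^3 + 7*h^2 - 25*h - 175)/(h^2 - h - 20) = (h^2 + 12*h + 35)/(h + 4)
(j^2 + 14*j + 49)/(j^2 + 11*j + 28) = (j + 7)/(j + 4)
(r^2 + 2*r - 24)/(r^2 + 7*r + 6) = (r - 4)/(r + 1)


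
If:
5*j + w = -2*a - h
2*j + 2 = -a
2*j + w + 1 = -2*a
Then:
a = 1 - w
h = 11/2 - 3*w/2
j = w/2 - 3/2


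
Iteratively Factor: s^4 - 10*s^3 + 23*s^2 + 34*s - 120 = (s - 5)*(s^3 - 5*s^2 - 2*s + 24) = (s - 5)*(s - 4)*(s^2 - s - 6) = (s - 5)*(s - 4)*(s + 2)*(s - 3)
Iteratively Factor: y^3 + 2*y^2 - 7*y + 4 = (y - 1)*(y^2 + 3*y - 4) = (y - 1)*(y + 4)*(y - 1)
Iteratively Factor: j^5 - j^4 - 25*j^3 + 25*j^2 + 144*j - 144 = (j + 4)*(j^4 - 5*j^3 - 5*j^2 + 45*j - 36) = (j - 3)*(j + 4)*(j^3 - 2*j^2 - 11*j + 12) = (j - 3)*(j + 3)*(j + 4)*(j^2 - 5*j + 4) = (j - 3)*(j - 1)*(j + 3)*(j + 4)*(j - 4)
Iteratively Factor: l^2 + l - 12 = (l + 4)*(l - 3)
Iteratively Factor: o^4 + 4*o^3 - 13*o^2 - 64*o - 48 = (o + 4)*(o^3 - 13*o - 12) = (o + 3)*(o + 4)*(o^2 - 3*o - 4) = (o - 4)*(o + 3)*(o + 4)*(o + 1)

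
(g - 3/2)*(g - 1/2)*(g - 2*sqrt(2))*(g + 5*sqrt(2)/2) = g^4 - 2*g^3 + sqrt(2)*g^3/2 - 37*g^2/4 - sqrt(2)*g^2 + 3*sqrt(2)*g/8 + 20*g - 15/2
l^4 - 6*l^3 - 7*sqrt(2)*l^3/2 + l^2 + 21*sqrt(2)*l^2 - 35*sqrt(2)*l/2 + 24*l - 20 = (l - 5)*(l - 1)*(l - 4*sqrt(2))*(l + sqrt(2)/2)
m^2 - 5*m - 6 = (m - 6)*(m + 1)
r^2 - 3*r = r*(r - 3)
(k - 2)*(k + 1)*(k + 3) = k^3 + 2*k^2 - 5*k - 6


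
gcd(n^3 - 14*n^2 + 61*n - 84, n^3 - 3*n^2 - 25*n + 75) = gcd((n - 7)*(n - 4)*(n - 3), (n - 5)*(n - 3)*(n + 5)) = n - 3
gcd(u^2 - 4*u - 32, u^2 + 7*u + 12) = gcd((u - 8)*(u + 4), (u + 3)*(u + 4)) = u + 4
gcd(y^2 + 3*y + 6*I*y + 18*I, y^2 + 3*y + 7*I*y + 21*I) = y + 3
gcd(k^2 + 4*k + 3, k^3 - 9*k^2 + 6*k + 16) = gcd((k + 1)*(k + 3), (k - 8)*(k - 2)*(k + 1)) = k + 1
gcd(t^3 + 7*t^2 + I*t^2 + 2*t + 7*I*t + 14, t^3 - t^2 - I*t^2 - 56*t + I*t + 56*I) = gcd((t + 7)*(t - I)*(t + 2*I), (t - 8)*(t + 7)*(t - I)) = t^2 + t*(7 - I) - 7*I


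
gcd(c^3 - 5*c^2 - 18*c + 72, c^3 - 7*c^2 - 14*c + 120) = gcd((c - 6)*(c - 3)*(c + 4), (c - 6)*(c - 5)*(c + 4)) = c^2 - 2*c - 24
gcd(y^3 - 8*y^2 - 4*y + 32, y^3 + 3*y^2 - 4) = y + 2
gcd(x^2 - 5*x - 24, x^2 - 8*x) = x - 8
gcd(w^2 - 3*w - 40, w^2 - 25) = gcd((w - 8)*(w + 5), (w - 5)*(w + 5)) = w + 5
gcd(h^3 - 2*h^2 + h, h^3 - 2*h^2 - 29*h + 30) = h - 1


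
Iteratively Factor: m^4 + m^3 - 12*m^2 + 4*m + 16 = (m - 2)*(m^3 + 3*m^2 - 6*m - 8) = (m - 2)^2*(m^2 + 5*m + 4) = (m - 2)^2*(m + 1)*(m + 4)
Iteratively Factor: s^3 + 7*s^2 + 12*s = (s + 4)*(s^2 + 3*s) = (s + 3)*(s + 4)*(s)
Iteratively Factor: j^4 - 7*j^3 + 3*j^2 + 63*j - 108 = (j - 3)*(j^3 - 4*j^2 - 9*j + 36) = (j - 4)*(j - 3)*(j^2 - 9) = (j - 4)*(j - 3)*(j + 3)*(j - 3)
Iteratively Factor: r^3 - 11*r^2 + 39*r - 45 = (r - 3)*(r^2 - 8*r + 15) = (r - 3)^2*(r - 5)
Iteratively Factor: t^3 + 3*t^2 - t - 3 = (t + 1)*(t^2 + 2*t - 3) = (t + 1)*(t + 3)*(t - 1)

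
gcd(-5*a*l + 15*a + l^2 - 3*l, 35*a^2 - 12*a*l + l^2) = 5*a - l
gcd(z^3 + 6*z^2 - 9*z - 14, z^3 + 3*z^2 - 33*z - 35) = z^2 + 8*z + 7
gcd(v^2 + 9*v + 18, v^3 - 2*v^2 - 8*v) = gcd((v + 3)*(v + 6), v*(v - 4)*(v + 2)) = 1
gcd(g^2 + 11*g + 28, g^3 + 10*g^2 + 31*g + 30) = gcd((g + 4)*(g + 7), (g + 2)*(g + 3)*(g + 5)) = 1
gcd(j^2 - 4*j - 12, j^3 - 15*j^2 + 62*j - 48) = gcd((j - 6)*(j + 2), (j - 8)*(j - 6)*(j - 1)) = j - 6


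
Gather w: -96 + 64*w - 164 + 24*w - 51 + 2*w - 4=90*w - 315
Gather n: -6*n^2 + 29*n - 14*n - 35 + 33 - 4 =-6*n^2 + 15*n - 6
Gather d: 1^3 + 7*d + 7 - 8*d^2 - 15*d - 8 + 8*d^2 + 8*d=0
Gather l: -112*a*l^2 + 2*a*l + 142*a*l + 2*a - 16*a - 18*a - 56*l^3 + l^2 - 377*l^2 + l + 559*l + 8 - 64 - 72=-32*a - 56*l^3 + l^2*(-112*a - 376) + l*(144*a + 560) - 128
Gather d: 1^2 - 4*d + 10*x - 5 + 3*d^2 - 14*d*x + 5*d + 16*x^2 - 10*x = 3*d^2 + d*(1 - 14*x) + 16*x^2 - 4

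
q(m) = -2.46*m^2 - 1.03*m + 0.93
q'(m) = -4.92*m - 1.03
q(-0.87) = -0.04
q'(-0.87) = 3.25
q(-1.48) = -2.93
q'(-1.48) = 6.25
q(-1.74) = -4.73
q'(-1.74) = 7.53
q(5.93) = -91.68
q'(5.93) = -30.21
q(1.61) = -7.10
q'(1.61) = -8.95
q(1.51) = -6.23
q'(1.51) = -8.46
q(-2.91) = -16.90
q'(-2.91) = 13.29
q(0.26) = 0.50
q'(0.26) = -2.31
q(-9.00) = -189.06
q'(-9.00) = 43.25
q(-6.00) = -81.45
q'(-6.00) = 28.49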